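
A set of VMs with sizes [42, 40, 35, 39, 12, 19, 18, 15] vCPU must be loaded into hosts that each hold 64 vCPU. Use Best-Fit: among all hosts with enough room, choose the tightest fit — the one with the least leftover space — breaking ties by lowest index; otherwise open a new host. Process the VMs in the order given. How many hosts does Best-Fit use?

Put 42 vCPU in host 1; 22 vCPU remain.
Put 40 vCPU in host 2; 24 vCPU remain.
Put 35 vCPU in host 3; 29 vCPU remain.
Put 39 vCPU in host 4; 25 vCPU remain.
Put 12 vCPU in host 1; 10 vCPU remain.
Put 19 vCPU in host 2; 5 vCPU remain.
Put 18 vCPU in host 4; 7 vCPU remain.
Put 15 vCPU in host 3; 14 vCPU remain.
Final hosts: [42,12] [40,19] [35,15] [39,18].

4 hosts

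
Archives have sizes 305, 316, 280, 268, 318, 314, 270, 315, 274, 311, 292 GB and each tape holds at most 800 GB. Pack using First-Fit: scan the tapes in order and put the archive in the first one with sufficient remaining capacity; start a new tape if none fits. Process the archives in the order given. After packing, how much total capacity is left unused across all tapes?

305 GB → tape 1 (remaining 495 GB)
316 GB → tape 1 (remaining 179 GB)
280 GB → tape 2 (remaining 520 GB)
268 GB → tape 2 (remaining 252 GB)
318 GB → tape 3 (remaining 482 GB)
314 GB → tape 3 (remaining 168 GB)
270 GB → tape 4 (remaining 530 GB)
315 GB → tape 4 (remaining 215 GB)
274 GB → tape 5 (remaining 526 GB)
311 GB → tape 5 (remaining 215 GB)
292 GB → tape 6 (remaining 508 GB)
6 tapes × 800 GB = 4800 GB; used 3263 GB; unused 1537 GB.

1537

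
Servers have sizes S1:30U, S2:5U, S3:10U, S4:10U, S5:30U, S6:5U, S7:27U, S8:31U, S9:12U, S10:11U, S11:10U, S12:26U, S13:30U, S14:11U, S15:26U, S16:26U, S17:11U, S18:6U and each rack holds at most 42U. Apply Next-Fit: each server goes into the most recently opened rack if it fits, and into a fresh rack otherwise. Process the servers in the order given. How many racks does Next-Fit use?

S1 (30U) → rack 1 (remaining 12U)
S2 (5U) → rack 1 (remaining 7U)
S3 (10U) → rack 2 (remaining 32U)
S4 (10U) → rack 2 (remaining 22U)
S5 (30U) → rack 3 (remaining 12U)
S6 (5U) → rack 3 (remaining 7U)
S7 (27U) → rack 4 (remaining 15U)
S8 (31U) → rack 5 (remaining 11U)
S9 (12U) → rack 6 (remaining 30U)
S10 (11U) → rack 6 (remaining 19U)
S11 (10U) → rack 6 (remaining 9U)
S12 (26U) → rack 7 (remaining 16U)
S13 (30U) → rack 8 (remaining 12U)
S14 (11U) → rack 8 (remaining 1U)
S15 (26U) → rack 9 (remaining 16U)
S16 (26U) → rack 10 (remaining 16U)
S17 (11U) → rack 10 (remaining 5U)
S18 (6U) → rack 11 (remaining 36U)

11 racks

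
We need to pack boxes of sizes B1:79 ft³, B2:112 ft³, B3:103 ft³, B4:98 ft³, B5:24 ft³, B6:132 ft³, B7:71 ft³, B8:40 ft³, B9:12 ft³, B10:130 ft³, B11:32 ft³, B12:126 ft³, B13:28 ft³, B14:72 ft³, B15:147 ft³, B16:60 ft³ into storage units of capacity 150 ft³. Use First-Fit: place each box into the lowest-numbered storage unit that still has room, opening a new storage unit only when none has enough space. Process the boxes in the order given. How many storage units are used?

10

Put B1 (79 ft³) in storage unit 1; 71 ft³ remain.
Put B2 (112 ft³) in storage unit 2; 38 ft³ remain.
Put B3 (103 ft³) in storage unit 3; 47 ft³ remain.
Put B4 (98 ft³) in storage unit 4; 52 ft³ remain.
Put B5 (24 ft³) in storage unit 1; 47 ft³ remain.
Put B6 (132 ft³) in storage unit 5; 18 ft³ remain.
Put B7 (71 ft³) in storage unit 6; 79 ft³ remain.
Put B8 (40 ft³) in storage unit 1; 7 ft³ remain.
Put B9 (12 ft³) in storage unit 2; 26 ft³ remain.
Put B10 (130 ft³) in storage unit 7; 20 ft³ remain.
Put B11 (32 ft³) in storage unit 3; 15 ft³ remain.
Put B12 (126 ft³) in storage unit 8; 24 ft³ remain.
Put B13 (28 ft³) in storage unit 4; 24 ft³ remain.
Put B14 (72 ft³) in storage unit 6; 7 ft³ remain.
Put B15 (147 ft³) in storage unit 9; 3 ft³ remain.
Put B16 (60 ft³) in storage unit 10; 90 ft³ remain.
Final storage units: [79,24,40] [112,12] [103,32] [98,28] [132] [71,72] [130] [126] [147] [60].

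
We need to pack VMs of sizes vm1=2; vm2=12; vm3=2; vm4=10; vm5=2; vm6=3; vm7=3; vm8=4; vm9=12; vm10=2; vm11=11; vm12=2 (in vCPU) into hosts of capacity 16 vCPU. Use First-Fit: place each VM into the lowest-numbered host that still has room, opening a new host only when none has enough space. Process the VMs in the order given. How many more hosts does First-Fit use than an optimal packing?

First-Fit: [2,12,2] [10,2,3] [3,4,2,2] [12] [11] → 5 hosts.
Total size 65 vCPU; any packing needs at least ⌈65/16⌉ = 5 hosts.
So 5 is already optimal.

0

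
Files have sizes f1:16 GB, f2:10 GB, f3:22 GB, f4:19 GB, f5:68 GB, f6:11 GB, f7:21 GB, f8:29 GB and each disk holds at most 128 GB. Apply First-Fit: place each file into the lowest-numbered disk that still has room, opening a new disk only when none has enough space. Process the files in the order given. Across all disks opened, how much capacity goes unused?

60

f1 (16 GB) → disk 1 (remaining 112 GB)
f2 (10 GB) → disk 1 (remaining 102 GB)
f3 (22 GB) → disk 1 (remaining 80 GB)
f4 (19 GB) → disk 1 (remaining 61 GB)
f5 (68 GB) → disk 2 (remaining 60 GB)
f6 (11 GB) → disk 1 (remaining 50 GB)
f7 (21 GB) → disk 1 (remaining 29 GB)
f8 (29 GB) → disk 1 (remaining 0 GB)
2 disks × 128 GB = 256 GB; used 196 GB; unused 60 GB.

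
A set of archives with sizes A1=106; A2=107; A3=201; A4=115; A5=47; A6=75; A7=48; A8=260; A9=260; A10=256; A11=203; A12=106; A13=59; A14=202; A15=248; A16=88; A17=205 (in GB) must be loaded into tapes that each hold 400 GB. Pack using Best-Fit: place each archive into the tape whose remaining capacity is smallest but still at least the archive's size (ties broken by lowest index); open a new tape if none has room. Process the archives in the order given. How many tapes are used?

9

A1 (106 GB) → tape 1 (remaining 294 GB)
A2 (107 GB) → tape 1 (remaining 187 GB)
A3 (201 GB) → tape 2 (remaining 199 GB)
A4 (115 GB) → tape 1 (remaining 72 GB)
A5 (47 GB) → tape 1 (remaining 25 GB)
A6 (75 GB) → tape 2 (remaining 124 GB)
A7 (48 GB) → tape 2 (remaining 76 GB)
A8 (260 GB) → tape 3 (remaining 140 GB)
A9 (260 GB) → tape 4 (remaining 140 GB)
A10 (256 GB) → tape 5 (remaining 144 GB)
A11 (203 GB) → tape 6 (remaining 197 GB)
A12 (106 GB) → tape 3 (remaining 34 GB)
A13 (59 GB) → tape 2 (remaining 17 GB)
A14 (202 GB) → tape 7 (remaining 198 GB)
A15 (248 GB) → tape 8 (remaining 152 GB)
A16 (88 GB) → tape 4 (remaining 52 GB)
A17 (205 GB) → tape 9 (remaining 195 GB)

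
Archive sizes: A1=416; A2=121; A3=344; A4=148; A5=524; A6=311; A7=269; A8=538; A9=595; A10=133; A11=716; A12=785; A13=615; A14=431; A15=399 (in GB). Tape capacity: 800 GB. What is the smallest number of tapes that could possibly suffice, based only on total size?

Total size = 416 + 121 + 344 + 148 + 524 + 311 + 269 + 538 + 595 + 133 + 716 + 785 + 615 + 431 + 399 = 6345 GB.
⌈6345 / 800⌉ = 8.

8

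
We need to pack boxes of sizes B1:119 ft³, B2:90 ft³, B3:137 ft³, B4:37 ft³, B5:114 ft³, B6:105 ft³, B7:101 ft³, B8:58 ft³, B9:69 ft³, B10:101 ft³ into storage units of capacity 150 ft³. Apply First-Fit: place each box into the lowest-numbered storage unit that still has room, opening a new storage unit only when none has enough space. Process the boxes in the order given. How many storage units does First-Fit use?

8 storage units

storage unit 1: place B1 (119 ft³), 31 ft³ left
storage unit 2: place B2 (90 ft³), 60 ft³ left
storage unit 3: place B3 (137 ft³), 13 ft³ left
storage unit 2: place B4 (37 ft³), 23 ft³ left
storage unit 4: place B5 (114 ft³), 36 ft³ left
storage unit 5: place B6 (105 ft³), 45 ft³ left
storage unit 6: place B7 (101 ft³), 49 ft³ left
storage unit 7: place B8 (58 ft³), 92 ft³ left
storage unit 7: place B9 (69 ft³), 23 ft³ left
storage unit 8: place B10 (101 ft³), 49 ft³ left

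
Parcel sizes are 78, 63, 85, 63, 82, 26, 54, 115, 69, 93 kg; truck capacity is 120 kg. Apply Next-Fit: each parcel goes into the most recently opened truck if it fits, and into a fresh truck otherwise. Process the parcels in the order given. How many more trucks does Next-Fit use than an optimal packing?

1

Next-Fit: [78] [63] [85] [63] [82,26] [54] [115] [69] [93] → 9 trucks.
8 parcels exceed 60 kg (half the capacity), and no two of those can share a truck, so at least 8 trucks are needed.
An optimal packing achieves that bound: [115] [93,26] [85] [82] [78] [69] [63,54] [63] → 8 trucks.
Excess: 9 − 8 = 1.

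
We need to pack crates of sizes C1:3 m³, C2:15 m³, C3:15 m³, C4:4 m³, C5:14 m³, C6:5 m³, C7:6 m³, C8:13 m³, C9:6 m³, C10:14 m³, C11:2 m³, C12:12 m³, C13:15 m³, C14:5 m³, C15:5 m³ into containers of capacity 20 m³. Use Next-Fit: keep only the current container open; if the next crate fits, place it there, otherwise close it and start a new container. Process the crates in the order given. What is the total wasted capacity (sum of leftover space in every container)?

26

Put C1 (3 m³) in container 1; 17 m³ remain.
Put C2 (15 m³) in container 1; 2 m³ remain.
Put C3 (15 m³) in container 2; 5 m³ remain.
Put C4 (4 m³) in container 2; 1 m³ remain.
Put C5 (14 m³) in container 3; 6 m³ remain.
Put C6 (5 m³) in container 3; 1 m³ remain.
Put C7 (6 m³) in container 4; 14 m³ remain.
Put C8 (13 m³) in container 4; 1 m³ remain.
Put C9 (6 m³) in container 5; 14 m³ remain.
Put C10 (14 m³) in container 5; 0 m³ remain.
Put C11 (2 m³) in container 6; 18 m³ remain.
Put C12 (12 m³) in container 6; 6 m³ remain.
Put C13 (15 m³) in container 7; 5 m³ remain.
Put C14 (5 m³) in container 7; 0 m³ remain.
Put C15 (5 m³) in container 8; 15 m³ remain.
8 containers × 20 m³ = 160 m³; used 134 m³; unused 26 m³.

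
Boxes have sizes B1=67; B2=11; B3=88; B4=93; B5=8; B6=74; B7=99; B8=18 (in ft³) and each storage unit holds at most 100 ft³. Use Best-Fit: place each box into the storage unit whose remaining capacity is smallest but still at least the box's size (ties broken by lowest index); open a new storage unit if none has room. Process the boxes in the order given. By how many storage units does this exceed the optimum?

0

Best-Fit: [67,11,18] [88,8] [93] [74] [99] → 5 storage units.
Total size 458 ft³; any packing needs at least ⌈458/100⌉ = 5 storage units.
So 5 is already optimal.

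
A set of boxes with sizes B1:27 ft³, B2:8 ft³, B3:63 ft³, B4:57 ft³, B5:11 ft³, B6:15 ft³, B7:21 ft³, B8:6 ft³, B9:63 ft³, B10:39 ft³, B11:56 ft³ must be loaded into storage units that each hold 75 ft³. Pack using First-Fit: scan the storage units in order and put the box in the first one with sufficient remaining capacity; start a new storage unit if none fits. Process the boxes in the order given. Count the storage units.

6

Put B1 (27 ft³) in storage unit 1; 48 ft³ remain.
Put B2 (8 ft³) in storage unit 1; 40 ft³ remain.
Put B3 (63 ft³) in storage unit 2; 12 ft³ remain.
Put B4 (57 ft³) in storage unit 3; 18 ft³ remain.
Put B5 (11 ft³) in storage unit 1; 29 ft³ remain.
Put B6 (15 ft³) in storage unit 1; 14 ft³ remain.
Put B7 (21 ft³) in storage unit 4; 54 ft³ remain.
Put B8 (6 ft³) in storage unit 1; 8 ft³ remain.
Put B9 (63 ft³) in storage unit 5; 12 ft³ remain.
Put B10 (39 ft³) in storage unit 4; 15 ft³ remain.
Put B11 (56 ft³) in storage unit 6; 19 ft³ remain.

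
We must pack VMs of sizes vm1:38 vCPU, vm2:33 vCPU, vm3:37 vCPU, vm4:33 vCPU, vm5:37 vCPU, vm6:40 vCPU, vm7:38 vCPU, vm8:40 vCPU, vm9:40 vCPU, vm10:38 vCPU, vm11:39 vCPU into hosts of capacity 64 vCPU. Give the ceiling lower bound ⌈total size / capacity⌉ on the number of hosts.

Total size = 38 + 33 + 37 + 33 + 37 + 40 + 38 + 40 + 40 + 38 + 39 = 413 vCPU.
⌈413 / 64⌉ = 7.

7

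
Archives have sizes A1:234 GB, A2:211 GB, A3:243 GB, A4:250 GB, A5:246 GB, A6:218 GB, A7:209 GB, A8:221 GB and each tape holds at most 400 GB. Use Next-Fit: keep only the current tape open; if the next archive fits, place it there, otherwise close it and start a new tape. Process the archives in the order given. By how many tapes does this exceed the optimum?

0

Next-Fit: [234] [211] [243] [250] [246] [218] [209] [221] → 8 tapes.
8 archives exceed 200 GB (half the capacity), and no two of those can share a tape, so at least 8 tapes are needed.
So 8 is already optimal.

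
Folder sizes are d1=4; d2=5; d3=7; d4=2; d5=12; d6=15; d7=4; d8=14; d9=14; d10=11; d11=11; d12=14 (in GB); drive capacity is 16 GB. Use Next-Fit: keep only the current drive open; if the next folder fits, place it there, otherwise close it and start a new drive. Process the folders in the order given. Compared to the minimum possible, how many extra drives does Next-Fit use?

Next-Fit: [4,5,7] [2,12] [15] [4] [14] [14] [11] [11] [14] → 9 drives.
Total size 113 GB; any packing needs at least ⌈113/16⌉ = 8 drives.
An optimal packing achieves that bound: [15] [14,2] [14] [14] [12,4] [11,5] [11,4] [7] → 8 drives.
Excess: 9 − 8 = 1.

1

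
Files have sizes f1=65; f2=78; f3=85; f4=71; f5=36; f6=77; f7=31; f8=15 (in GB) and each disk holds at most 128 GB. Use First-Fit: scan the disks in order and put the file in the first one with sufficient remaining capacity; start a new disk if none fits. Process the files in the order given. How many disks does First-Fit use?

5

f1 (65 GB) → disk 1 (remaining 63 GB)
f2 (78 GB) → disk 2 (remaining 50 GB)
f3 (85 GB) → disk 3 (remaining 43 GB)
f4 (71 GB) → disk 4 (remaining 57 GB)
f5 (36 GB) → disk 1 (remaining 27 GB)
f6 (77 GB) → disk 5 (remaining 51 GB)
f7 (31 GB) → disk 2 (remaining 19 GB)
f8 (15 GB) → disk 1 (remaining 12 GB)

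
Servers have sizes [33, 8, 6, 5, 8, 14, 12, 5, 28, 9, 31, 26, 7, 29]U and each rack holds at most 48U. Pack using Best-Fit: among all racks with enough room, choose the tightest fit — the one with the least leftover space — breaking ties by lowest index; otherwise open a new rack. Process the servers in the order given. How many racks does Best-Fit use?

6 racks

33U → rack 1 (remaining 15U)
8U → rack 1 (remaining 7U)
6U → rack 1 (remaining 1U)
5U → rack 2 (remaining 43U)
8U → rack 2 (remaining 35U)
14U → rack 2 (remaining 21U)
12U → rack 2 (remaining 9U)
5U → rack 2 (remaining 4U)
28U → rack 3 (remaining 20U)
9U → rack 3 (remaining 11U)
31U → rack 4 (remaining 17U)
26U → rack 5 (remaining 22U)
7U → rack 3 (remaining 4U)
29U → rack 6 (remaining 19U)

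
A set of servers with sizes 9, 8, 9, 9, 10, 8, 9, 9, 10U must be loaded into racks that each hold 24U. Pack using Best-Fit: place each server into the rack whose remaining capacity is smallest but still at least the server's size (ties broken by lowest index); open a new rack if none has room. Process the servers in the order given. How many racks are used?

5 racks

Put 9U in rack 1; 15U remain.
Put 8U in rack 1; 7U remain.
Put 9U in rack 2; 15U remain.
Put 9U in rack 2; 6U remain.
Put 10U in rack 3; 14U remain.
Put 8U in rack 3; 6U remain.
Put 9U in rack 4; 15U remain.
Put 9U in rack 4; 6U remain.
Put 10U in rack 5; 14U remain.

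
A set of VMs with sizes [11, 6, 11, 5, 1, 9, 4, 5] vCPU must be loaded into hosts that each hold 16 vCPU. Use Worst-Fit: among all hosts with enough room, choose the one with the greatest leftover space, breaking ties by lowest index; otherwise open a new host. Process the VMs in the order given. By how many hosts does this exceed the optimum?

Worst-Fit: [11,1] [6,5,5] [11] [9,4] → 4 hosts.
Total size 52 vCPU; any packing needs at least ⌈52/16⌉ = 4 hosts.
So 4 is already optimal.

0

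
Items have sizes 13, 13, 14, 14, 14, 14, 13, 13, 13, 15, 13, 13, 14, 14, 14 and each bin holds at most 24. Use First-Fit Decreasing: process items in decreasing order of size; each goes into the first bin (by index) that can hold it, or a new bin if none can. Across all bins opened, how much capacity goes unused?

156

Sorted descending: 15, 14, 14, 14, 14, 14, 14, 14, 13, 13, 13, 13, 13, 13, 13.
Put 15 in bin 1; 9 remain.
Put 14 in bin 2; 10 remain.
Put 14 in bin 3; 10 remain.
Put 14 in bin 4; 10 remain.
Put 14 in bin 5; 10 remain.
Put 14 in bin 6; 10 remain.
Put 14 in bin 7; 10 remain.
Put 14 in bin 8; 10 remain.
Put 13 in bin 9; 11 remain.
Put 13 in bin 10; 11 remain.
Put 13 in bin 11; 11 remain.
Put 13 in bin 12; 11 remain.
Put 13 in bin 13; 11 remain.
Put 13 in bin 14; 11 remain.
Put 13 in bin 15; 11 remain.
15 bins × 24 = 360; used 204; unused 156.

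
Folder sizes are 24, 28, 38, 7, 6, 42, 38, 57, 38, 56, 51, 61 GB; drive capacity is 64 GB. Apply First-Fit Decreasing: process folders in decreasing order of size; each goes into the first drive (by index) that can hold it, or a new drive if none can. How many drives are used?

Sorted descending: 61, 57, 56, 51, 42, 38, 38, 38, 28, 24, 7, 6.
drive 1: place 61 GB, 3 GB left
drive 2: place 57 GB, 7 GB left
drive 3: place 56 GB, 8 GB left
drive 4: place 51 GB, 13 GB left
drive 5: place 42 GB, 22 GB left
drive 6: place 38 GB, 26 GB left
drive 7: place 38 GB, 26 GB left
drive 8: place 38 GB, 26 GB left
drive 9: place 28 GB, 36 GB left
drive 6: place 24 GB, 2 GB left
drive 2: place 7 GB, 0 GB left
drive 3: place 6 GB, 2 GB left
Final drives: [61] [57,7] [56,6] [51] [42] [38,24] [38] [38] [28].

9 drives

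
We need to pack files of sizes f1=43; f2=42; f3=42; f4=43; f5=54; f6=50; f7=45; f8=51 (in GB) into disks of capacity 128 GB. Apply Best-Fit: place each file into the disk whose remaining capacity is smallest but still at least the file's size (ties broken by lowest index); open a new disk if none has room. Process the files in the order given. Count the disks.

disk 1: place f1 (43 GB), 85 GB left
disk 1: place f2 (42 GB), 43 GB left
disk 1: place f3 (42 GB), 1 GB left
disk 2: place f4 (43 GB), 85 GB left
disk 2: place f5 (54 GB), 31 GB left
disk 3: place f6 (50 GB), 78 GB left
disk 3: place f7 (45 GB), 33 GB left
disk 4: place f8 (51 GB), 77 GB left
Final disks: [43,42,42] [43,54] [50,45] [51].

4 disks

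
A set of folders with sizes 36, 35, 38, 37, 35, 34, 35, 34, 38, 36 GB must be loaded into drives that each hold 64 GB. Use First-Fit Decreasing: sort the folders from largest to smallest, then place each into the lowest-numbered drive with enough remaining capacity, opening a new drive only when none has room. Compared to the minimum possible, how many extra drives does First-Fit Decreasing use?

0

First-Fit Decreasing: [38] [38] [37] [36] [36] [35] [35] [35] [34] [34] → 10 drives.
10 folders exceed 32 GB (half the capacity), and no two of those can share a drive, so at least 10 drives are needed.
So 10 is already optimal.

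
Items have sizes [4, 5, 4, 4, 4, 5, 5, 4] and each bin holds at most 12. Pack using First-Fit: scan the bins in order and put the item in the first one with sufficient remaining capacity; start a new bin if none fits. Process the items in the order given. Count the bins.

4 → bin 1 (remaining 8)
5 → bin 1 (remaining 3)
4 → bin 2 (remaining 8)
4 → bin 2 (remaining 4)
4 → bin 2 (remaining 0)
5 → bin 3 (remaining 7)
5 → bin 3 (remaining 2)
4 → bin 4 (remaining 8)

4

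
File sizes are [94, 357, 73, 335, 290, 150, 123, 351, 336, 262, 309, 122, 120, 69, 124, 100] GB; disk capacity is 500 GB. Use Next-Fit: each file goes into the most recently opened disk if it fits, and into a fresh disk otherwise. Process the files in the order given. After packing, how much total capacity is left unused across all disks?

94 GB → disk 1 (remaining 406 GB)
357 GB → disk 1 (remaining 49 GB)
73 GB → disk 2 (remaining 427 GB)
335 GB → disk 2 (remaining 92 GB)
290 GB → disk 3 (remaining 210 GB)
150 GB → disk 3 (remaining 60 GB)
123 GB → disk 4 (remaining 377 GB)
351 GB → disk 4 (remaining 26 GB)
336 GB → disk 5 (remaining 164 GB)
262 GB → disk 6 (remaining 238 GB)
309 GB → disk 7 (remaining 191 GB)
122 GB → disk 7 (remaining 69 GB)
120 GB → disk 8 (remaining 380 GB)
69 GB → disk 8 (remaining 311 GB)
124 GB → disk 8 (remaining 187 GB)
100 GB → disk 8 (remaining 87 GB)
8 disks × 500 GB = 4000 GB; used 3215 GB; unused 785 GB.

785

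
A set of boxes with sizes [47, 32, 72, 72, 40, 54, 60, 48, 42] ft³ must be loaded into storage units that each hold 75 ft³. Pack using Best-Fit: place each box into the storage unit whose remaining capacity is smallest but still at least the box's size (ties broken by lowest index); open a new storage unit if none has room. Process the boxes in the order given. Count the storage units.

47 ft³ → storage unit 1 (remaining 28 ft³)
32 ft³ → storage unit 2 (remaining 43 ft³)
72 ft³ → storage unit 3 (remaining 3 ft³)
72 ft³ → storage unit 4 (remaining 3 ft³)
40 ft³ → storage unit 2 (remaining 3 ft³)
54 ft³ → storage unit 5 (remaining 21 ft³)
60 ft³ → storage unit 6 (remaining 15 ft³)
48 ft³ → storage unit 7 (remaining 27 ft³)
42 ft³ → storage unit 8 (remaining 33 ft³)
Final storage units: [47] [32,40] [72] [72] [54] [60] [48] [42].

8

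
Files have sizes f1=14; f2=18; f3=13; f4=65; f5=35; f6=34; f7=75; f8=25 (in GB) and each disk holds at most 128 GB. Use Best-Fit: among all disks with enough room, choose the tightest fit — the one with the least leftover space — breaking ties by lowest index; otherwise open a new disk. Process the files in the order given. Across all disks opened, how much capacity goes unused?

105

Put f1 (14 GB) in disk 1; 114 GB remain.
Put f2 (18 GB) in disk 1; 96 GB remain.
Put f3 (13 GB) in disk 1; 83 GB remain.
Put f4 (65 GB) in disk 1; 18 GB remain.
Put f5 (35 GB) in disk 2; 93 GB remain.
Put f6 (34 GB) in disk 2; 59 GB remain.
Put f7 (75 GB) in disk 3; 53 GB remain.
Put f8 (25 GB) in disk 3; 28 GB remain.
3 disks × 128 GB = 384 GB; used 279 GB; unused 105 GB.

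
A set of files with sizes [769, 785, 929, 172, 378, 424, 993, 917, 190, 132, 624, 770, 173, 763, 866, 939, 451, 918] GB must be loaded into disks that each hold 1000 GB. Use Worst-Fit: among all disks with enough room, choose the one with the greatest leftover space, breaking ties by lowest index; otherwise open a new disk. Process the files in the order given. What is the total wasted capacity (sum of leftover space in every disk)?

1807

769 GB → disk 1 (remaining 231 GB)
785 GB → disk 2 (remaining 215 GB)
929 GB → disk 3 (remaining 71 GB)
172 GB → disk 1 (remaining 59 GB)
378 GB → disk 4 (remaining 622 GB)
424 GB → disk 4 (remaining 198 GB)
993 GB → disk 5 (remaining 7 GB)
917 GB → disk 6 (remaining 83 GB)
190 GB → disk 2 (remaining 25 GB)
132 GB → disk 4 (remaining 66 GB)
624 GB → disk 7 (remaining 376 GB)
770 GB → disk 8 (remaining 230 GB)
173 GB → disk 7 (remaining 203 GB)
763 GB → disk 9 (remaining 237 GB)
866 GB → disk 10 (remaining 134 GB)
939 GB → disk 11 (remaining 61 GB)
451 GB → disk 12 (remaining 549 GB)
918 GB → disk 13 (remaining 82 GB)
13 disks × 1000 GB = 13000 GB; used 11193 GB; unused 1807 GB.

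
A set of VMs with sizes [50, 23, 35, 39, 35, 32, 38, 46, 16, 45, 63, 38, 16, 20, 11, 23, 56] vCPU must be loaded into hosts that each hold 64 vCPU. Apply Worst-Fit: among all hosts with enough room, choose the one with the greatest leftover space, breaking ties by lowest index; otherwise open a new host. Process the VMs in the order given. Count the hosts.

11 hosts

Put 50 vCPU in host 1; 14 vCPU remain.
Put 23 vCPU in host 2; 41 vCPU remain.
Put 35 vCPU in host 2; 6 vCPU remain.
Put 39 vCPU in host 3; 25 vCPU remain.
Put 35 vCPU in host 4; 29 vCPU remain.
Put 32 vCPU in host 5; 32 vCPU remain.
Put 38 vCPU in host 6; 26 vCPU remain.
Put 46 vCPU in host 7; 18 vCPU remain.
Put 16 vCPU in host 5; 16 vCPU remain.
Put 45 vCPU in host 8; 19 vCPU remain.
Put 63 vCPU in host 9; 1 vCPU remain.
Put 38 vCPU in host 10; 26 vCPU remain.
Put 16 vCPU in host 4; 13 vCPU remain.
Put 20 vCPU in host 6; 6 vCPU remain.
Put 11 vCPU in host 10; 15 vCPU remain.
Put 23 vCPU in host 3; 2 vCPU remain.
Put 56 vCPU in host 11; 8 vCPU remain.
Final hosts: [50] [23,35] [39,23] [35,16] [32,16] [38,20] [46] [45] [63] [38,11] [56].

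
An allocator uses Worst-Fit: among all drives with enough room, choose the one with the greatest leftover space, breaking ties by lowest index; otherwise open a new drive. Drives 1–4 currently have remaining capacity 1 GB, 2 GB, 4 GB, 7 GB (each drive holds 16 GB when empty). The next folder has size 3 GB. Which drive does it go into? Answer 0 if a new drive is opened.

Drives with room: drive 3 (4 GB), drive 4 (7 GB).
Most room is drive 4 with 7 GB free.

4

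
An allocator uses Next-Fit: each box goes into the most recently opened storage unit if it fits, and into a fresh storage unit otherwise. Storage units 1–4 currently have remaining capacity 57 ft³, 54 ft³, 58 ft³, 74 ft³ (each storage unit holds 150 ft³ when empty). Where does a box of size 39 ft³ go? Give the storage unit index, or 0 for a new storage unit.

4

Next-Fit only looks at storage unit 4, which has 74 ft³ free.
39 ft³ fits there.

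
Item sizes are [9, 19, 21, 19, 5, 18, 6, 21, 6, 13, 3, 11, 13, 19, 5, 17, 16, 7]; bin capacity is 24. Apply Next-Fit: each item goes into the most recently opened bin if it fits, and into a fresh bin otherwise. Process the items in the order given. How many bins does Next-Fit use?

Put 9 in bin 1; 15 remain.
Put 19 in bin 2; 5 remain.
Put 21 in bin 3; 3 remain.
Put 19 in bin 4; 5 remain.
Put 5 in bin 4; 0 remain.
Put 18 in bin 5; 6 remain.
Put 6 in bin 5; 0 remain.
Put 21 in bin 6; 3 remain.
Put 6 in bin 7; 18 remain.
Put 13 in bin 7; 5 remain.
Put 3 in bin 7; 2 remain.
Put 11 in bin 8; 13 remain.
Put 13 in bin 8; 0 remain.
Put 19 in bin 9; 5 remain.
Put 5 in bin 9; 0 remain.
Put 17 in bin 10; 7 remain.
Put 16 in bin 11; 8 remain.
Put 7 in bin 11; 1 remain.

11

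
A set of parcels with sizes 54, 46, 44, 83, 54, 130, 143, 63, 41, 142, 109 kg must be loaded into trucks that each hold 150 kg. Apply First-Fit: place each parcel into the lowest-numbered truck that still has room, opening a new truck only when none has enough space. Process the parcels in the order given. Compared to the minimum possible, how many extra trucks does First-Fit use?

First-Fit: [54,46,44] [83,54] [130] [143] [63,41] [142] [109] → 7 trucks.
Total size 909 kg; any packing needs at least ⌈909/150⌉ = 7 trucks.
So 7 is already optimal.

0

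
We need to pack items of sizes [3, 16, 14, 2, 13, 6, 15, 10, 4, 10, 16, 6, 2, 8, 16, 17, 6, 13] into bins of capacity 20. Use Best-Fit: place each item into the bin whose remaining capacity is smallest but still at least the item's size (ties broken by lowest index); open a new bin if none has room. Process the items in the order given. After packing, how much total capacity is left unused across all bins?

23

bin 1: place 3, 17 left
bin 1: place 16, 1 left
bin 2: place 14, 6 left
bin 2: place 2, 4 left
bin 3: place 13, 7 left
bin 3: place 6, 1 left
bin 4: place 15, 5 left
bin 5: place 10, 10 left
bin 2: place 4, 0 left
bin 5: place 10, 0 left
bin 6: place 16, 4 left
bin 7: place 6, 14 left
bin 6: place 2, 2 left
bin 7: place 8, 6 left
bin 8: place 16, 4 left
bin 9: place 17, 3 left
bin 7: place 6, 0 left
bin 10: place 13, 7 left
10 bins × 20 = 200; used 177; unused 23.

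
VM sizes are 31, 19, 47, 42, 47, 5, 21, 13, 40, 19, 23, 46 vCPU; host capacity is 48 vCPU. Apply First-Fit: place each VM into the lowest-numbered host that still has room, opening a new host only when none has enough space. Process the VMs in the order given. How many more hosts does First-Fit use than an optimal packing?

1

First-Fit: [31,5] [19,21] [47] [42] [47] [13,19] [40] [23] [46] → 9 hosts.
Total size 353 vCPU; any packing needs at least ⌈353/48⌉ = 8 hosts.
An optimal packing achieves that bound: [47] [47] [46] [42,5] [40] [31,13] [23,21] [19,19] → 8 hosts.
Excess: 9 − 8 = 1.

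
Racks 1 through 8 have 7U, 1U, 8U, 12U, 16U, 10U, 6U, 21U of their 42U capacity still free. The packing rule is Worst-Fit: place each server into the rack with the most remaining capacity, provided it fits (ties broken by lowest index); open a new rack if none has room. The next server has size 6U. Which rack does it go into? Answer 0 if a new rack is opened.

Racks with room: rack 1 (7U), rack 3 (8U), rack 4 (12U), rack 5 (16U), rack 6 (10U), rack 7 (6U), rack 8 (21U).
Most room is rack 8 with 21U free.

8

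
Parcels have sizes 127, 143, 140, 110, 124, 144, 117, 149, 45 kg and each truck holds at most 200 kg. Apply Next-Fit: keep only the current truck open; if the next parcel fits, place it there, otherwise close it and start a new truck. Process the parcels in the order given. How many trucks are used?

Put 127 kg in truck 1; 73 kg remain.
Put 143 kg in truck 2; 57 kg remain.
Put 140 kg in truck 3; 60 kg remain.
Put 110 kg in truck 4; 90 kg remain.
Put 124 kg in truck 5; 76 kg remain.
Put 144 kg in truck 6; 56 kg remain.
Put 117 kg in truck 7; 83 kg remain.
Put 149 kg in truck 8; 51 kg remain.
Put 45 kg in truck 8; 6 kg remain.
Final trucks: [127] [143] [140] [110] [124] [144] [117] [149,45].

8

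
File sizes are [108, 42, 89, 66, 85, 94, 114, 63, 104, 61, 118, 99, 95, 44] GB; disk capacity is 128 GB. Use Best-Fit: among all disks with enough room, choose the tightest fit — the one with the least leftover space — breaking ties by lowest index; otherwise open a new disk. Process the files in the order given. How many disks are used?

108 GB → disk 1 (remaining 20 GB)
42 GB → disk 2 (remaining 86 GB)
89 GB → disk 3 (remaining 39 GB)
66 GB → disk 2 (remaining 20 GB)
85 GB → disk 4 (remaining 43 GB)
94 GB → disk 5 (remaining 34 GB)
114 GB → disk 6 (remaining 14 GB)
63 GB → disk 7 (remaining 65 GB)
104 GB → disk 8 (remaining 24 GB)
61 GB → disk 7 (remaining 4 GB)
118 GB → disk 9 (remaining 10 GB)
99 GB → disk 10 (remaining 29 GB)
95 GB → disk 11 (remaining 33 GB)
44 GB → disk 12 (remaining 84 GB)
Final disks: [108] [42,66] [89] [85] [94] [114] [63,61] [104] [118] [99] [95] [44].

12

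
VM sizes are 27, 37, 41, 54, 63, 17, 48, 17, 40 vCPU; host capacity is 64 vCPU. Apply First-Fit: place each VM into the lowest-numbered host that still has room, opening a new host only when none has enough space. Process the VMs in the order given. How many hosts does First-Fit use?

6

host 1: place 27 vCPU, 37 vCPU left
host 1: place 37 vCPU, 0 vCPU left
host 2: place 41 vCPU, 23 vCPU left
host 3: place 54 vCPU, 10 vCPU left
host 4: place 63 vCPU, 1 vCPU left
host 2: place 17 vCPU, 6 vCPU left
host 5: place 48 vCPU, 16 vCPU left
host 6: place 17 vCPU, 47 vCPU left
host 6: place 40 vCPU, 7 vCPU left
Final hosts: [27,37] [41,17] [54] [63] [48] [17,40].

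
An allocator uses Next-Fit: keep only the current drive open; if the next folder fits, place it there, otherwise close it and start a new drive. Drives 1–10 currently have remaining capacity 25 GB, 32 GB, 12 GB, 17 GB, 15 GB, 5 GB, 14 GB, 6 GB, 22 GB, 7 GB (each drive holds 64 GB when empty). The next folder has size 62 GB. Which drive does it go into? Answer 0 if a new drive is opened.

Next-Fit only looks at drive 10, which has 7 GB free.
62 GB does not fit, so a new drive is opened.

0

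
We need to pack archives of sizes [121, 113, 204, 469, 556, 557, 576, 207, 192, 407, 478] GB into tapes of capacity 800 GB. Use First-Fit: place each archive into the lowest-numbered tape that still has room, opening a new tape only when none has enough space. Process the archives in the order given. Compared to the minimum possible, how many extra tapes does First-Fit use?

First-Fit: [121,113,204,207] [469,192] [556] [557] [576] [407] [478] → 7 tapes.
6 archives exceed 400 GB (half the capacity), and no two of those can share a tape, so at least 6 tapes are needed.
An optimal packing achieves that bound: [576,207] [557,204] [556,192] [478,121,113] [469] [407] → 6 tapes.
Excess: 7 − 6 = 1.

1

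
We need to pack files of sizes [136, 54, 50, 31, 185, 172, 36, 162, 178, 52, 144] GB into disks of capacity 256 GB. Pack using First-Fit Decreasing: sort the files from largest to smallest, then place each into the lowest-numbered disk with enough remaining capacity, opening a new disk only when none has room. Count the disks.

6 disks

Sorted descending: 185, 178, 172, 162, 144, 136, 54, 52, 50, 36, 31.
185 GB → disk 1 (remaining 71 GB)
178 GB → disk 2 (remaining 78 GB)
172 GB → disk 3 (remaining 84 GB)
162 GB → disk 4 (remaining 94 GB)
144 GB → disk 5 (remaining 112 GB)
136 GB → disk 6 (remaining 120 GB)
54 GB → disk 1 (remaining 17 GB)
52 GB → disk 2 (remaining 26 GB)
50 GB → disk 3 (remaining 34 GB)
36 GB → disk 4 (remaining 58 GB)
31 GB → disk 3 (remaining 3 GB)
Final disks: [185,54] [178,52] [172,50,31] [162,36] [144] [136].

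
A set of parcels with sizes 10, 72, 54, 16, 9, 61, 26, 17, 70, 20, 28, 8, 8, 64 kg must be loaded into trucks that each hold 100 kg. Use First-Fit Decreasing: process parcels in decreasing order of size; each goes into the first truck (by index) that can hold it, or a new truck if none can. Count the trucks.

5

Sorted descending: 72, 70, 64, 61, 54, 28, 26, 20, 17, 16, 10, 9, 8, 8.
truck 1: place 72 kg, 28 kg left
truck 2: place 70 kg, 30 kg left
truck 3: place 64 kg, 36 kg left
truck 4: place 61 kg, 39 kg left
truck 5: place 54 kg, 46 kg left
truck 1: place 28 kg, 0 kg left
truck 2: place 26 kg, 4 kg left
truck 3: place 20 kg, 16 kg left
truck 4: place 17 kg, 22 kg left
truck 3: place 16 kg, 0 kg left
truck 4: place 10 kg, 12 kg left
truck 4: place 9 kg, 3 kg left
truck 5: place 8 kg, 38 kg left
truck 5: place 8 kg, 30 kg left
Final trucks: [72,28] [70,26] [64,20,16] [61,17,10,9] [54,8,8].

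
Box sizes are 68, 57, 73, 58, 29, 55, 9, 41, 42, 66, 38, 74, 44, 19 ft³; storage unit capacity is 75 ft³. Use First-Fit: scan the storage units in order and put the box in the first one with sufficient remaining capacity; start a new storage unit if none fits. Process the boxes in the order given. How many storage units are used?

11 storage units

68 ft³ → storage unit 1 (remaining 7 ft³)
57 ft³ → storage unit 2 (remaining 18 ft³)
73 ft³ → storage unit 3 (remaining 2 ft³)
58 ft³ → storage unit 4 (remaining 17 ft³)
29 ft³ → storage unit 5 (remaining 46 ft³)
55 ft³ → storage unit 6 (remaining 20 ft³)
9 ft³ → storage unit 2 (remaining 9 ft³)
41 ft³ → storage unit 5 (remaining 5 ft³)
42 ft³ → storage unit 7 (remaining 33 ft³)
66 ft³ → storage unit 8 (remaining 9 ft³)
38 ft³ → storage unit 9 (remaining 37 ft³)
74 ft³ → storage unit 10 (remaining 1 ft³)
44 ft³ → storage unit 11 (remaining 31 ft³)
19 ft³ → storage unit 6 (remaining 1 ft³)
Final storage units: [68] [57,9] [73] [58] [29,41] [55,19] [42] [66] [38] [74] [44].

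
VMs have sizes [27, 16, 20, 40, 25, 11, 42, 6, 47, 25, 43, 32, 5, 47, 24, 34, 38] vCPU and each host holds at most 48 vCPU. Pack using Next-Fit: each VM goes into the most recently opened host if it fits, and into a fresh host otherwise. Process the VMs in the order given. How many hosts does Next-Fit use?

Put 27 vCPU in host 1; 21 vCPU remain.
Put 16 vCPU in host 1; 5 vCPU remain.
Put 20 vCPU in host 2; 28 vCPU remain.
Put 40 vCPU in host 3; 8 vCPU remain.
Put 25 vCPU in host 4; 23 vCPU remain.
Put 11 vCPU in host 4; 12 vCPU remain.
Put 42 vCPU in host 5; 6 vCPU remain.
Put 6 vCPU in host 5; 0 vCPU remain.
Put 47 vCPU in host 6; 1 vCPU remain.
Put 25 vCPU in host 7; 23 vCPU remain.
Put 43 vCPU in host 8; 5 vCPU remain.
Put 32 vCPU in host 9; 16 vCPU remain.
Put 5 vCPU in host 9; 11 vCPU remain.
Put 47 vCPU in host 10; 1 vCPU remain.
Put 24 vCPU in host 11; 24 vCPU remain.
Put 34 vCPU in host 12; 14 vCPU remain.
Put 38 vCPU in host 13; 10 vCPU remain.
Final hosts: [27,16] [20] [40] [25,11] [42,6] [47] [25] [43] [32,5] [47] [24] [34] [38].

13 hosts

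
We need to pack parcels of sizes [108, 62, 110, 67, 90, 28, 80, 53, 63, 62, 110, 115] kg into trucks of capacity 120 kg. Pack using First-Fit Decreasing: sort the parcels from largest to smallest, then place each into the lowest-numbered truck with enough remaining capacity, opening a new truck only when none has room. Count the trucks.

Sorted descending: 115, 110, 110, 108, 90, 80, 67, 63, 62, 62, 53, 28.
truck 1: place 115 kg, 5 kg left
truck 2: place 110 kg, 10 kg left
truck 3: place 110 kg, 10 kg left
truck 4: place 108 kg, 12 kg left
truck 5: place 90 kg, 30 kg left
truck 6: place 80 kg, 40 kg left
truck 7: place 67 kg, 53 kg left
truck 8: place 63 kg, 57 kg left
truck 9: place 62 kg, 58 kg left
truck 10: place 62 kg, 58 kg left
truck 7: place 53 kg, 0 kg left
truck 5: place 28 kg, 2 kg left
Final trucks: [115] [110] [110] [108] [90,28] [80] [67,53] [63] [62] [62].

10 trucks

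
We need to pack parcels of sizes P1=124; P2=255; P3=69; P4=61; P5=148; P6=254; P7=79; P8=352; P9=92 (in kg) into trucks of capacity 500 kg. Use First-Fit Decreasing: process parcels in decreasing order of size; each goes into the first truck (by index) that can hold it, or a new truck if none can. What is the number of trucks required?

3 trucks

Sorted descending: 352, 255, 254, 148, 124, 92, 79, 69, 61.
Put 352 kg in truck 1; 148 kg remain.
Put 255 kg in truck 2; 245 kg remain.
Put 254 kg in truck 3; 246 kg remain.
Put 148 kg in truck 1; 0 kg remain.
Put 124 kg in truck 2; 121 kg remain.
Put 92 kg in truck 2; 29 kg remain.
Put 79 kg in truck 3; 167 kg remain.
Put 69 kg in truck 3; 98 kg remain.
Put 61 kg in truck 3; 37 kg remain.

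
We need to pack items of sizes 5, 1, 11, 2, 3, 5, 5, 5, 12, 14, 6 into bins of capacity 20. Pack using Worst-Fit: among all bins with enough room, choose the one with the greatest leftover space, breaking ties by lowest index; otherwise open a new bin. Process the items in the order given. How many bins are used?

4

bin 1: place 5, 15 left
bin 1: place 1, 14 left
bin 1: place 11, 3 left
bin 1: place 2, 1 left
bin 2: place 3, 17 left
bin 2: place 5, 12 left
bin 2: place 5, 7 left
bin 2: place 5, 2 left
bin 3: place 12, 8 left
bin 4: place 14, 6 left
bin 3: place 6, 2 left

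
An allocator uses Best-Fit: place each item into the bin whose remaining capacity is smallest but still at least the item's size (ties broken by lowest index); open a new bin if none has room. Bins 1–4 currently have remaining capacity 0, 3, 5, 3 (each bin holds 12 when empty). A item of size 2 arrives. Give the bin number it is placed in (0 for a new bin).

2

Bins with room: bin 2 (3), bin 3 (5), bin 4 (3).
Tightest fit is bin 2 with 3 free.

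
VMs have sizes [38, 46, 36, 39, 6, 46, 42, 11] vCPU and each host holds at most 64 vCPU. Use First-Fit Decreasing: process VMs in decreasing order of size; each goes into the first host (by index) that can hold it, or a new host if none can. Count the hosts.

6 hosts

Sorted descending: 46, 46, 42, 39, 38, 36, 11, 6.
46 vCPU → host 1 (remaining 18 vCPU)
46 vCPU → host 2 (remaining 18 vCPU)
42 vCPU → host 3 (remaining 22 vCPU)
39 vCPU → host 4 (remaining 25 vCPU)
38 vCPU → host 5 (remaining 26 vCPU)
36 vCPU → host 6 (remaining 28 vCPU)
11 vCPU → host 1 (remaining 7 vCPU)
6 vCPU → host 1 (remaining 1 vCPU)
Final hosts: [46,11,6] [46] [42] [39] [38] [36].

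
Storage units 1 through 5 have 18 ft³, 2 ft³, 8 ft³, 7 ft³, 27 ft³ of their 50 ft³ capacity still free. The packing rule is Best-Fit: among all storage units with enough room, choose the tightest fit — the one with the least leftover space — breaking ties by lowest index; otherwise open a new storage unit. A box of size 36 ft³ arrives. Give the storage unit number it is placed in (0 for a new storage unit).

0

No storage unit has ≥ 36 ft³ free, so a new storage unit is opened.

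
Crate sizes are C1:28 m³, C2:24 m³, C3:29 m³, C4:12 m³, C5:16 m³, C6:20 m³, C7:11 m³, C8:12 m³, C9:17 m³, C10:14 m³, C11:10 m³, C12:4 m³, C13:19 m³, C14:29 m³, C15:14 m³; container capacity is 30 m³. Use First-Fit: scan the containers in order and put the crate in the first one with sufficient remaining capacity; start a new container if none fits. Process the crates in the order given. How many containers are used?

container 1: place C1 (28 m³), 2 m³ left
container 2: place C2 (24 m³), 6 m³ left
container 3: place C3 (29 m³), 1 m³ left
container 4: place C4 (12 m³), 18 m³ left
container 4: place C5 (16 m³), 2 m³ left
container 5: place C6 (20 m³), 10 m³ left
container 6: place C7 (11 m³), 19 m³ left
container 6: place C8 (12 m³), 7 m³ left
container 7: place C9 (17 m³), 13 m³ left
container 8: place C10 (14 m³), 16 m³ left
container 5: place C11 (10 m³), 0 m³ left
container 2: place C12 (4 m³), 2 m³ left
container 9: place C13 (19 m³), 11 m³ left
container 10: place C14 (29 m³), 1 m³ left
container 8: place C15 (14 m³), 2 m³ left
Final containers: [28] [24,4] [29] [12,16] [20,10] [11,12] [17] [14,14] [19] [29].

10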